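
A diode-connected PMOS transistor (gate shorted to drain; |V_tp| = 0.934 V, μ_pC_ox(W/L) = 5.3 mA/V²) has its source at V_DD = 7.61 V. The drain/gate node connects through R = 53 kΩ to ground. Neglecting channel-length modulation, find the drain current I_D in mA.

With gate tied to drain, V_SG = V_SD ≥ V_SG − |V_tp|, so the device is in saturation.
KCL at the drain: ½ k_p (V_SG − |V_tp|)² = (V_DD − V_SG)/R.
Let x = V_SG − 0.934. Then 140 x² + x − 6.676 = 0, giving x = 0.214 V (positive root), so V_SG = 1.15 V.
I_D = (V_DD − V_SG)/R = (7.61 − 1.15) / 53 = 0.122 mA.

I_D = 0.122 mA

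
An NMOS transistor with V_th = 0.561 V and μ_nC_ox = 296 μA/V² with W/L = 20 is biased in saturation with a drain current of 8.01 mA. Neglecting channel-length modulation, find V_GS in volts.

V_GS = 2.21 V

k_n = μ_nC_ox · (W/L) = 5.92 mA/V².
In saturation I_D = ½ k_n (V_GS − V_th)², so V_GS − V_th = √(2 I_D / k_n) = √(2 × 8.01 / 5.92) = 1.65 V.
V_GS = 0.561 + 1.65 = 2.21 V.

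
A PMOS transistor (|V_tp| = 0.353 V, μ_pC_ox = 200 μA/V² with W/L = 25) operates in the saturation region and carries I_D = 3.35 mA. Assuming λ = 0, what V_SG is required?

k_p = μ_pC_ox · (W/L) = 5 mA/V².
In saturation I_D = ½ k_p (V_SG − |V_tp|)², so V_SG − |V_tp| = √(2 I_D / k_p) = √(2 × 3.35 / 5) = 1.16 V.
V_SG = 0.353 + 1.16 = 1.51 V.

V_SG = 1.51 V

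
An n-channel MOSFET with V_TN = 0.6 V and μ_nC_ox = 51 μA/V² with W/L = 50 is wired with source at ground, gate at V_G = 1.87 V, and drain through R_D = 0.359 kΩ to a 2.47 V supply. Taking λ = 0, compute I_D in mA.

V_GS = V_G = 1.87 V, so V_ov = 1.87 − 0.6 = 1.27 V.
k_n = μ_nC_ox · (W/L) = 2.55 mA/V².
Assume saturation: I_D = ½ k_n V_ov² = 0.5 × 2.55 × 1.27² = 2.06 mA, giving V_DS = V_DD − I_D R_D = 2.47 − 2.06 × 0.359 = 1.73 V.
V_DS = 1.73 V ≥ V_ov = 1.27 V, confirming saturation.

I_D = 2.06 mA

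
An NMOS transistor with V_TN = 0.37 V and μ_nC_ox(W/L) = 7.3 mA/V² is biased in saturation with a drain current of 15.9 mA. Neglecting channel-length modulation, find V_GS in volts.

V_GS = 2.46 V

In saturation I_D = ½ k_n (V_GS − V_TN)², so V_GS − V_TN = √(2 I_D / k_n) = √(2 × 15.9 / 7.3) = 2.09 V.
V_GS = 0.37 + 2.09 = 2.46 V.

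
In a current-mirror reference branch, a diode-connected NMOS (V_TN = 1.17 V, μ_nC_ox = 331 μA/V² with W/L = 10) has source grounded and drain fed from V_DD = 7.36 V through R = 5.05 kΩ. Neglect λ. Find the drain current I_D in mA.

I_D = 1.07 mA

With gate tied to drain, V_GS = V_DS ≥ V_GS − V_TN, so the device is in saturation.
k_n = μ_nC_ox · (W/L) = 3.31 mA/V².
KCL at the drain: ½ k_n (V_GS − V_TN)² = (V_DD − V_GS)/R.
Let x = V_GS − 1.17. Then 8.36 x² + x − 6.19 = 0, giving x = 0.803 V (positive root), so V_GS = 1.97 V.
I_D = (V_DD − V_GS)/R = (7.36 − 1.97) / 5.05 = 1.07 mA.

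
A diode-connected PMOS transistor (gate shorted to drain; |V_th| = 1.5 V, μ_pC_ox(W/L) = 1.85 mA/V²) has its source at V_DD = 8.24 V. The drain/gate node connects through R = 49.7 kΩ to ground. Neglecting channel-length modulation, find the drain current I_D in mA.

I_D = 0.128 mA

With gate tied to drain, V_SG = V_SD ≥ V_SG − |V_th|, so the device is in saturation.
KCL at the drain: ½ k_p (V_SG − |V_th|)² = (V_DD − V_SG)/R.
Let x = V_SG − 1.5. Then 46 x² + x − 6.74 = 0, giving x = 0.372 V (positive root), so V_SG = 1.87 V.
I_D = (V_DD − V_SG)/R = (8.24 − 1.87) / 49.7 = 0.128 mA.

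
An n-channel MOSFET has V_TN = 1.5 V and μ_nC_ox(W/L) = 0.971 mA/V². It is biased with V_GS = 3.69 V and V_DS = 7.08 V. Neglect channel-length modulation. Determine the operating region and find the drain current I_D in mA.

V_ov = V_GS − V_TN = 3.69 − 1.5 = 2.19 V.
Since V_DS = 7.08 V ≥ V_ov = 2.19 V, the device is in saturation.
I_D = ½ k_n V_ov² = 0.5 × 0.971 × 2.19² = 2.33 mA.

Saturation; I_D = 2.33 mA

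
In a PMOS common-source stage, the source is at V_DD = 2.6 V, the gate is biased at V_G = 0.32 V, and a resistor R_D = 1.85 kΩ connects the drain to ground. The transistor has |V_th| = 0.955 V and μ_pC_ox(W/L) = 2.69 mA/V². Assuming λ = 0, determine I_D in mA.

V_SG = V_DD − V_G = 2.6 − 0.32 = 2.28 V, so V_ov = 2.28 − 0.955 = 1.33 V.
Assume saturation: I_D = ½ k_p V_ov² = 0.5 × 2.69 × 1.33² = 2.36 mA, giving V_SD = V_DD − I_D R_D = 2.6 − 2.36 × 1.85 = -1.77 V.
But -1.77 V < V_ov = 1.33 V, so the device is actually in triode.
In triode I_D = k_p[V_ov V_SD − ½ V_SD²] and I_D = (V_DD − V_SD)/R_D. Equating: 2.49 V_SD² − 7.594 V_SD + 2.6 = 0, giving V_SD = 0.393 V (the root below V_ov).
I_D = (2.6 − 0.393) / 1.85 = 1.19 mA.

I_D = 1.19 mA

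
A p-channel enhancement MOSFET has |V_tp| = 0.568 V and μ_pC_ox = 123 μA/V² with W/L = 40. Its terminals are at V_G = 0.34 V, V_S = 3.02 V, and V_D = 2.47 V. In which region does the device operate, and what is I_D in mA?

Triode; I_D = 4.97 mA

V_SG = V_S − V_G = 3.02 − 0.34 = 2.68 V; V_SD = V_S − V_D = 3.02 − 2.47 = 0.55 V.
k_p = μ_pC_ox · (W/L) = 4.92 mA/V².
V_ov = V_SG − |V_tp| = 2.68 − 0.568 = 2.11 V.
Since V_SD = 0.55 V < V_ov = 2.11 V, the device is in the triode region.
I_D = k_p [V_ov · V_SD − ½ V_SD²] = 4.92 × [2.11 × 0.55 − 0.5 × 0.55²] = 4.97 mA.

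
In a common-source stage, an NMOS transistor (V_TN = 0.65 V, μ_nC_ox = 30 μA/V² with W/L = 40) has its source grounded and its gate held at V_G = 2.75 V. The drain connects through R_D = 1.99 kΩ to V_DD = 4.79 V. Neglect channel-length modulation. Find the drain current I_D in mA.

V_GS = V_G = 2.75 V, so V_ov = 2.75 − 0.65 = 2.1 V.
k_n = μ_nC_ox · (W/L) = 1.2 mA/V².
Assume saturation: I_D = ½ k_n V_ov² = 0.5 × 1.2 × 2.1² = 2.65 mA, giving V_DS = V_DD − I_D R_D = 4.79 − 2.65 × 1.99 = -0.476 V.
But -0.476 V < V_ov = 2.1 V, so the device is actually in triode.
In triode I_D = k_n[V_ov V_DS − ½ V_DS²] and I_D = (V_DD − V_DS)/R_D. Equating: 1.19 V_DS² − 6.015 V_DS + 4.79 = 0, giving V_DS = 0.992 V (the root below V_ov).
I_D = (4.79 − 0.992) / 1.99 = 1.91 mA.

I_D = 1.91 mA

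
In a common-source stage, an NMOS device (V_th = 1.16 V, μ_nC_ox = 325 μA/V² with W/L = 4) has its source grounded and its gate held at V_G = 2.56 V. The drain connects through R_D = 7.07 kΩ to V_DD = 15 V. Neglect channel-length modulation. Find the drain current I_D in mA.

I_D = 1.27 mA

V_GS = V_G = 2.56 V, so V_ov = 2.56 − 1.16 = 1.4 V.
k_n = μ_nC_ox · (W/L) = 1.3 mA/V².
Assume saturation: I_D = ½ k_n V_ov² = 0.5 × 1.3 × 1.4² = 1.27 mA, giving V_DS = V_DD − I_D R_D = 15 − 1.27 × 7.07 = 5.99 V.
V_DS = 5.99 V ≥ V_ov = 1.4 V, confirming saturation.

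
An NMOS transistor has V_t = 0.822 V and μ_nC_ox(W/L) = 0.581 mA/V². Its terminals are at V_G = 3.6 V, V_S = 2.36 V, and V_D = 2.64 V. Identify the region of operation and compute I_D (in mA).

V_GS = V_G − V_S = 3.6 − 2.36 = 1.24 V; V_DS = V_D − V_S = 2.64 − 2.36 = 0.28 V.
V_ov = V_GS − V_t = 1.24 − 0.822 = 0.418 V.
Since V_DS = 0.28 V < V_ov = 0.418 V, the device is in the triode region.
I_D = k_n [V_ov · V_DS − ½ V_DS²] = 0.581 × [0.418 × 0.28 − 0.5 × 0.28²] = 0.0452 mA.

Triode; I_D = 0.0452 mA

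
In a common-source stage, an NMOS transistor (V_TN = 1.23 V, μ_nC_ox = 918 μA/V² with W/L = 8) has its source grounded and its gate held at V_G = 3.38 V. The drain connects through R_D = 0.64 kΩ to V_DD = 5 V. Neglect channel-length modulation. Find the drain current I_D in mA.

V_GS = V_G = 3.38 V, so V_ov = 3.38 − 1.23 = 2.15 V.
k_n = μ_nC_ox · (W/L) = 7.344 mA/V².
Assume saturation: I_D = ½ k_n V_ov² = 0.5 × 7.344 × 2.15² = 17 mA, giving V_DS = V_DD − I_D R_D = 5 − 17 × 0.64 = -5.86 V.
But -5.86 V < V_ov = 2.15 V, so the device is actually in triode.
In triode I_D = k_n[V_ov V_DS − ½ V_DS²] and I_D = (V_DD − V_DS)/R_D. Equating: 2.35 V_DS² − 11.11 V_DS + 5 = 0, giving V_DS = 0.504 V (the root below V_ov).
I_D = (5 − 0.504) / 0.64 = 7.03 mA.

I_D = 7.03 mA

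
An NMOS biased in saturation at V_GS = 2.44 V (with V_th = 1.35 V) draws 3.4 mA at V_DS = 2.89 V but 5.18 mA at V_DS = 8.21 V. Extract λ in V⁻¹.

With V_GS fixed, I_D ∝ (1 + λ V_DS) in saturation, so I_D2/I_D1 = (1 + λ V_DS2)/(1 + λ V_DS1).
5.18/3.4 = 1.524 = (1 + 8.21 λ)/(1 + 2.89 λ).
Solving: λ (I_D1 V_DS2 − I_D2 V_DS1) = I_D2 − I_D1, so λ = (5.18 − 3.4) / (3.4 × 8.21 − 5.18 × 2.89) = 1.78 / 12.9 = 0.138 V⁻¹.

λ = 0.138 V⁻¹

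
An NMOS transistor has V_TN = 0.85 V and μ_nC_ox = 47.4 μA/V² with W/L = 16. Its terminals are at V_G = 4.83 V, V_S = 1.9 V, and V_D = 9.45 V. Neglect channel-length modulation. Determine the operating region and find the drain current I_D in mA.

V_GS = V_G − V_S = 4.83 − 1.9 = 2.93 V; V_DS = V_D − V_S = 9.45 − 1.9 = 7.55 V.
k_n = μ_nC_ox · (W/L) = 0.7584 mA/V².
V_ov = V_GS − V_TN = 2.93 − 0.85 = 2.08 V.
Since V_DS = 7.55 V ≥ V_ov = 2.08 V, the device is in saturation.
I_D = ½ k_n V_ov² = 0.5 × 0.7584 × 2.08² = 1.64 mA.

Saturation; I_D = 1.64 mA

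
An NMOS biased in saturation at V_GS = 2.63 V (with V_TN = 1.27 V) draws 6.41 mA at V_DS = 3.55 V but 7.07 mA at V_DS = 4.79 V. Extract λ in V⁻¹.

λ = 0.118 V⁻¹

With V_GS fixed, I_D ∝ (1 + λ V_DS) in saturation, so I_D2/I_D1 = (1 + λ V_DS2)/(1 + λ V_DS1).
7.07/6.41 = 1.103 = (1 + 4.79 λ)/(1 + 3.55 λ).
Solving: λ (I_D1 V_DS2 − I_D2 V_DS1) = I_D2 − I_D1, so λ = (7.07 − 6.41) / (6.41 × 4.79 − 7.07 × 3.55) = 0.66 / 5.61 = 0.118 V⁻¹.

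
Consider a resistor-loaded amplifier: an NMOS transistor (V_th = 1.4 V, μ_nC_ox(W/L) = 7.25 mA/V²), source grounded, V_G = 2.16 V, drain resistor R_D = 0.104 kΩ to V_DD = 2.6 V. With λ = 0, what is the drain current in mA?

V_GS = V_G = 2.16 V, so V_ov = 2.16 − 1.4 = 0.76 V.
Assume saturation: I_D = ½ k_n V_ov² = 0.5 × 7.25 × 0.76² = 2.09 mA, giving V_DS = V_DD − I_D R_D = 2.6 − 2.09 × 0.104 = 2.38 V.
V_DS = 2.38 V ≥ V_ov = 0.76 V, confirming saturation.

I_D = 2.09 mA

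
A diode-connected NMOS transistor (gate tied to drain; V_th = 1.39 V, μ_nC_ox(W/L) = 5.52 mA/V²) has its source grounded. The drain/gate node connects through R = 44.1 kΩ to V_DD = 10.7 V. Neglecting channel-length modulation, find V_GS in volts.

With gate tied to drain, V_GS = V_DS ≥ V_GS − V_th, so the device is in saturation.
KCL at the drain: ½ k_n (V_GS − V_th)² = (V_DD − V_GS)/R.
Let x = V_GS − 1.39. Then 122 x² + x − 9.31 = 0, giving x = 0.272 V (positive root), so V_GS = 1.66 V.
I_D = (V_DD − V_GS)/R = (10.7 − 1.66) / 44.1 = 0.205 mA.

V_GS = 1.66 V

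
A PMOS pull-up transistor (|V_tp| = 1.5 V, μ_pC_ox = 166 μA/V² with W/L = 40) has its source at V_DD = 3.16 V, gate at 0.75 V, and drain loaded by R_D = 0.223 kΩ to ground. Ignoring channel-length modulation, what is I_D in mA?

I_D = 2.75 mA

V_SG = V_DD − V_G = 3.16 − 0.75 = 2.41 V, so V_ov = 2.41 − 1.5 = 0.91 V.
k_p = μ_pC_ox · (W/L) = 6.64 mA/V².
Assume saturation: I_D = ½ k_p V_ov² = 0.5 × 6.64 × 0.91² = 2.75 mA, giving V_SD = V_DD − I_D R_D = 3.16 − 2.75 × 0.223 = 2.55 V.
V_SD = 2.55 V ≥ V_ov = 0.91 V, confirming saturation.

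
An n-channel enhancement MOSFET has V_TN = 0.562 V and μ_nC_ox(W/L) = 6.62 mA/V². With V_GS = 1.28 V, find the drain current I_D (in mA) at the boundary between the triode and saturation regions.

I_D = 1.71 mA

At the boundary V_DS = V_ov = V_GS − V_TN = 1.28 − 0.562 = 0.718 V.
I_D = ½ k_n V_ov² = 0.5 × 6.62 × 0.718² = 1.71 mA.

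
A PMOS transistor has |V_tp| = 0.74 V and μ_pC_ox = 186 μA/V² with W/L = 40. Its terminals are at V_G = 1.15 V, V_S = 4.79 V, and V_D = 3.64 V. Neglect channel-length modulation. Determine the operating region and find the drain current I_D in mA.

V_SG = V_S − V_G = 4.79 − 1.15 = 3.64 V; V_SD = V_S − V_D = 4.79 − 3.64 = 1.15 V.
k_p = μ_pC_ox · (W/L) = 7.44 mA/V².
V_ov = V_SG − |V_tp| = 3.64 − 0.74 = 2.9 V.
Since V_SD = 1.15 V < V_ov = 2.9 V, the device is in the triode region.
I_D = k_p [V_ov · V_SD − ½ V_SD²] = 7.44 × [2.9 × 1.15 − 0.5 × 1.15²] = 19.9 mA.

Triode; I_D = 19.9 mA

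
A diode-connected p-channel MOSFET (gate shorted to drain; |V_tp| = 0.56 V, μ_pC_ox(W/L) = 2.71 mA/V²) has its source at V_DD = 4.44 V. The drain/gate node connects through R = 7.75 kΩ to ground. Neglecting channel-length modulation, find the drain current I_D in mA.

I_D = 0.428 mA

With gate tied to drain, V_SG = V_SD ≥ V_SG − |V_tp|, so the device is in saturation.
KCL at the drain: ½ k_p (V_SG − |V_tp|)² = (V_DD − V_SG)/R.
Let x = V_SG − 0.56. Then 10.5 x² + x − 3.88 = 0, giving x = 0.562 V (positive root), so V_SG = 1.12 V.
I_D = (V_DD − V_SG)/R = (4.44 − 1.12) / 7.75 = 0.428 mA.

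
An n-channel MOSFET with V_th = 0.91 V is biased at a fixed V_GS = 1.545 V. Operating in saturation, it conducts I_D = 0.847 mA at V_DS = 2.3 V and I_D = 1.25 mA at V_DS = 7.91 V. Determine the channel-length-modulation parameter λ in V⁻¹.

With V_GS fixed, I_D ∝ (1 + λ V_DS) in saturation, so I_D2/I_D1 = (1 + λ V_DS2)/(1 + λ V_DS1).
1.25/0.847 = 1.476 = (1 + 7.91 λ)/(1 + 2.3 λ).
Solving: λ (I_D1 V_DS2 − I_D2 V_DS1) = I_D2 − I_D1, so λ = (1.25 − 0.847) / (0.847 × 7.91 − 1.25 × 2.3) = 0.403 / 3.82 = 0.105 V⁻¹.

λ = 0.105 V⁻¹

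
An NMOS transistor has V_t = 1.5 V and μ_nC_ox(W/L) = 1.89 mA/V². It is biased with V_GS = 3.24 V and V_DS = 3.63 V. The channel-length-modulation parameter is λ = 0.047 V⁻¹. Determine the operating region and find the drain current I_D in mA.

V_ov = V_GS − V_t = 3.24 − 1.5 = 1.74 V.
Since V_DS = 3.63 V ≥ V_ov = 1.74 V, the device is in saturation.
I_D = ½ k_n V_ov² (1 + λ V_DS) = 0.5 × 1.89 × 1.74² × (1 + 0.047 × 3.63) = 3.35 mA.

Saturation; I_D = 3.35 mA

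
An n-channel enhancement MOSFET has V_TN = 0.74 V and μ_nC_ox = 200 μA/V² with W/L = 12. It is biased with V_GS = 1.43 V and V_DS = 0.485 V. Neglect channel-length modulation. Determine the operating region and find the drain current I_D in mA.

Triode; I_D = 0.521 mA

k_n = μ_nC_ox · (W/L) = 2.4 mA/V².
V_ov = V_GS − V_TN = 1.43 − 0.74 = 0.69 V.
Since V_DS = 0.485 V < V_ov = 0.69 V, the device is in the triode region.
I_D = k_n [V_ov · V_DS − ½ V_DS²] = 2.4 × [0.69 × 0.485 − 0.5 × 0.485²] = 0.521 mA.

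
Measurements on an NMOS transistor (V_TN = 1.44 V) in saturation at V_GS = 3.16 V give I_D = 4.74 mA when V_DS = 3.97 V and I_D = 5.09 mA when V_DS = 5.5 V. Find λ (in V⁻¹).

With V_GS fixed, I_D ∝ (1 + λ V_DS) in saturation, so I_D2/I_D1 = (1 + λ V_DS2)/(1 + λ V_DS1).
5.09/4.74 = 1.074 = (1 + 5.5 λ)/(1 + 3.97 λ).
Solving: λ (I_D1 V_DS2 − I_D2 V_DS1) = I_D2 − I_D1, so λ = (5.09 − 4.74) / (4.74 × 5.5 − 5.09 × 3.97) = 0.35 / 5.86 = 0.0597 V⁻¹.

λ = 0.0597 V⁻¹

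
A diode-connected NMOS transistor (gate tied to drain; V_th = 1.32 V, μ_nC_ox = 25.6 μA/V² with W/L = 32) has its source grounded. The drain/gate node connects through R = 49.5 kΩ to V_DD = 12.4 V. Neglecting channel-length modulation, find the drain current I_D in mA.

I_D = 0.209 mA

With gate tied to drain, V_GS = V_DS ≥ V_GS − V_th, so the device is in saturation.
k_n = μ_nC_ox · (W/L) = 0.8192 mA/V².
KCL at the drain: ½ k_n (V_GS − V_th)² = (V_DD − V_GS)/R.
Let x = V_GS − 1.32. Then 20.3 x² + x − 11.08 = 0, giving x = 0.715 V (positive root), so V_GS = 2.03 V.
I_D = (V_DD − V_GS)/R = (12.4 − 2.03) / 49.5 = 0.209 mA.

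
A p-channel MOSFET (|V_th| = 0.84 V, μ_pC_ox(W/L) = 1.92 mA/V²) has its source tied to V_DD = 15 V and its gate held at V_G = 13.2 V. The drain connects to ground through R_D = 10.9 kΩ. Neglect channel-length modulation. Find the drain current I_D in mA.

I_D = 0.885 mA

V_SG = V_DD − V_G = 15 − 13.2 = 1.8 V, so V_ov = 1.8 − 0.84 = 0.96 V.
Assume saturation: I_D = ½ k_p V_ov² = 0.5 × 1.92 × 0.96² = 0.885 mA, giving V_SD = V_DD − I_D R_D = 15 − 0.885 × 10.9 = 5.36 V.
V_SD = 5.36 V ≥ V_ov = 0.96 V, confirming saturation.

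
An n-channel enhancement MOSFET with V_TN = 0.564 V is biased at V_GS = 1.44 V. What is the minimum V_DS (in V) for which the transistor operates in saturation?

The boundary between triode and saturation is V_DS = V_GS − V_TN = V_ov.
V_ov = 1.44 − 0.564 = 0.876 V.

V_DS,sat = 0.876 V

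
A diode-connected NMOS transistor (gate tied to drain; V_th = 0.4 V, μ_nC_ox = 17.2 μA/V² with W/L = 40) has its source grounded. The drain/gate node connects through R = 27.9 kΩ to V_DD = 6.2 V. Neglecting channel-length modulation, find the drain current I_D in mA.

I_D = 0.182 mA

With gate tied to drain, V_GS = V_DS ≥ V_GS − V_th, so the device is in saturation.
k_n = μ_nC_ox · (W/L) = 0.688 mA/V².
KCL at the drain: ½ k_n (V_GS − V_th)² = (V_DD − V_GS)/R.
Let x = V_GS − 0.4. Then 9.6 x² + x − 5.8 = 0, giving x = 0.727 V (positive root), so V_GS = 1.13 V.
I_D = (V_DD − V_GS)/R = (6.2 − 1.13) / 27.9 = 0.182 mA.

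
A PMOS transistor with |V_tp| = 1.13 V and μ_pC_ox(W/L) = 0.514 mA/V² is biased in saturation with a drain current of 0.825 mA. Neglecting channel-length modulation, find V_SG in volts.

V_SG = 2.92 V

In saturation I_D = ½ k_p (V_SG − |V_tp|)², so V_SG − |V_tp| = √(2 I_D / k_p) = √(2 × 0.825 / 0.514) = 1.79 V.
V_SG = 1.13 + 1.79 = 2.92 V.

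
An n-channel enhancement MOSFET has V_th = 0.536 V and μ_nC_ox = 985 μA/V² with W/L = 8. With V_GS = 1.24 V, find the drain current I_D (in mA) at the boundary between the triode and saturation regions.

At the boundary V_DS = V_ov = V_GS − V_th = 1.24 − 0.536 = 0.704 V.
k_n = μ_nC_ox · (W/L) = 7.88 mA/V².
I_D = ½ k_n V_ov² = 0.5 × 7.88 × 0.704² = 1.95 mA.

I_D = 1.95 mA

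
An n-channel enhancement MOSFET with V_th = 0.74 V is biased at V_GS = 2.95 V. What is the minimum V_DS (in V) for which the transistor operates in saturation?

The boundary between triode and saturation is V_DS = V_GS − V_th = V_ov.
V_ov = 2.95 − 0.74 = 2.21 V.

V_DS,sat = 2.21 V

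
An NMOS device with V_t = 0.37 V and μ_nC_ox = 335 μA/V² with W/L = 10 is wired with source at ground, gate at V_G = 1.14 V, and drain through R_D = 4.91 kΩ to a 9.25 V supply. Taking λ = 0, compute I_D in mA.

I_D = 0.993 mA

V_GS = V_G = 1.14 V, so V_ov = 1.14 − 0.37 = 0.77 V.
k_n = μ_nC_ox · (W/L) = 3.35 mA/V².
Assume saturation: I_D = ½ k_n V_ov² = 0.5 × 3.35 × 0.77² = 0.993 mA, giving V_DS = V_DD − I_D R_D = 9.25 − 0.993 × 4.91 = 4.37 V.
V_DS = 4.37 V ≥ V_ov = 0.77 V, confirming saturation.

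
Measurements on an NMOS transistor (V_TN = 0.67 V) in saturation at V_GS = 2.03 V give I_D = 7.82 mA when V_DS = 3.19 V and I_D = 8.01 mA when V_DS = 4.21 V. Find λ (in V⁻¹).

With V_GS fixed, I_D ∝ (1 + λ V_DS) in saturation, so I_D2/I_D1 = (1 + λ V_DS2)/(1 + λ V_DS1).
8.01/7.82 = 1.024 = (1 + 4.21 λ)/(1 + 3.19 λ).
Solving: λ (I_D1 V_DS2 − I_D2 V_DS1) = I_D2 − I_D1, so λ = (8.01 − 7.82) / (7.82 × 4.21 − 8.01 × 3.19) = 0.19 / 7.37 = 0.0258 V⁻¹.

λ = 0.0258 V⁻¹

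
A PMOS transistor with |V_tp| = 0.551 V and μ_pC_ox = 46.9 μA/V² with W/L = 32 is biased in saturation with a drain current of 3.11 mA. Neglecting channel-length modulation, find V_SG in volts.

V_SG = 2.59 V

k_p = μ_pC_ox · (W/L) = 1.501 mA/V².
In saturation I_D = ½ k_p (V_SG − |V_tp|)², so V_SG − |V_tp| = √(2 I_D / k_p) = √(2 × 3.11 / 1.501) = 2.04 V.
V_SG = 0.551 + 2.04 = 2.59 V.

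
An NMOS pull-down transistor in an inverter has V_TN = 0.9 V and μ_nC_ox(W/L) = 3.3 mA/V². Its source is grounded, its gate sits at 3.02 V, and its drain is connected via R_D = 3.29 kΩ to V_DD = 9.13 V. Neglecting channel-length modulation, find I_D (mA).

I_D = 2.65 mA

V_GS = V_G = 3.02 V, so V_ov = 3.02 − 0.9 = 2.12 V.
Assume saturation: I_D = ½ k_n V_ov² = 0.5 × 3.3 × 2.12² = 7.42 mA, giving V_DS = V_DD − I_D R_D = 9.13 − 7.42 × 3.29 = -15.3 V.
But -15.3 V < V_ov = 2.12 V, so the device is actually in triode.
In triode I_D = k_n[V_ov V_DS − ½ V_DS²] and I_D = (V_DD − V_DS)/R_D. Equating: 5.43 V_DS² − 24.02 V_DS + 9.13 = 0, giving V_DS = 0.42 V (the root below V_ov).
I_D = (9.13 − 0.42) / 3.29 = 2.65 mA.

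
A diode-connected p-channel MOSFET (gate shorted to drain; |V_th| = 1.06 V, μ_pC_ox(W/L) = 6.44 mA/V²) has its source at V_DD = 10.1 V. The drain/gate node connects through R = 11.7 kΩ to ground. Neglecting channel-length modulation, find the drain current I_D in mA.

With gate tied to drain, V_SG = V_SD ≥ V_SG − |V_th|, so the device is in saturation.
KCL at the drain: ½ k_p (V_SG − |V_th|)² = (V_DD − V_SG)/R.
Let x = V_SG − 1.06. Then 37.7 x² + x − 9.04 = 0, giving x = 0.477 V (positive root), so V_SG = 1.54 V.
I_D = (V_DD − V_SG)/R = (10.1 − 1.54) / 11.7 = 0.732 mA.

I_D = 0.732 mA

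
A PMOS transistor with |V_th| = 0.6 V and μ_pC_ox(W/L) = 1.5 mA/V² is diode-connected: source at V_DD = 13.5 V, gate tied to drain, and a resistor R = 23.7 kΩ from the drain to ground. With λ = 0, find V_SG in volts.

V_SG = 1.42 V

With gate tied to drain, V_SG = V_SD ≥ V_SG − |V_th|, so the device is in saturation.
KCL at the drain: ½ k_p (V_SG − |V_th|)² = (V_DD − V_SG)/R.
Let x = V_SG − 0.6. Then 17.8 x² + x − 12.9 = 0, giving x = 0.824 V (positive root), so V_SG = 1.42 V.
I_D = (V_DD − V_SG)/R = (13.5 − 1.42) / 23.7 = 0.51 mA.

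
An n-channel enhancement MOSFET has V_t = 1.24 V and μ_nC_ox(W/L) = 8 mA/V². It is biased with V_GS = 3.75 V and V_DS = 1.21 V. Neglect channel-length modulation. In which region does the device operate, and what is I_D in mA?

Triode; I_D = 18.4 mA

V_ov = V_GS − V_t = 3.75 − 1.24 = 2.51 V.
Since V_DS = 1.21 V < V_ov = 2.51 V, the device is in the triode region.
I_D = k_n [V_ov · V_DS − ½ V_DS²] = 8 × [2.51 × 1.21 − 0.5 × 1.21²] = 18.4 mA.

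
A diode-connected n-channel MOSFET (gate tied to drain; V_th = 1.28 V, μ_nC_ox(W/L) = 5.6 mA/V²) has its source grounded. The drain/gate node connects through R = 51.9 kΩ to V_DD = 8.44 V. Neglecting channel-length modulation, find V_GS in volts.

With gate tied to drain, V_GS = V_DS ≥ V_GS − V_th, so the device is in saturation.
KCL at the drain: ½ k_n (V_GS − V_th)² = (V_DD − V_GS)/R.
Let x = V_GS − 1.28. Then 145 x² + x − 7.16 = 0, giving x = 0.219 V (positive root), so V_GS = 1.5 V.
I_D = (V_DD − V_GS)/R = (8.44 − 1.5) / 51.9 = 0.134 mA.

V_GS = 1.50 V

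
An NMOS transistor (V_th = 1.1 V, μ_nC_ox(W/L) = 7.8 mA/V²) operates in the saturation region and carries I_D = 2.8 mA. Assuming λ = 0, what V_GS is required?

V_GS = 1.95 V

In saturation I_D = ½ k_n (V_GS − V_th)², so V_GS − V_th = √(2 I_D / k_n) = √(2 × 2.8 / 7.8) = 0.847 V.
V_GS = 1.1 + 0.847 = 1.95 V.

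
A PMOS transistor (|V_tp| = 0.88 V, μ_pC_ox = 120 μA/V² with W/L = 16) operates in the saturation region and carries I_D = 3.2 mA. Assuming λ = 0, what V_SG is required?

k_p = μ_pC_ox · (W/L) = 1.92 mA/V².
In saturation I_D = ½ k_p (V_SG − |V_tp|)², so V_SG − |V_tp| = √(2 I_D / k_p) = √(2 × 3.2 / 1.92) = 1.83 V.
V_SG = 0.88 + 1.83 = 2.71 V.

V_SG = 2.71 V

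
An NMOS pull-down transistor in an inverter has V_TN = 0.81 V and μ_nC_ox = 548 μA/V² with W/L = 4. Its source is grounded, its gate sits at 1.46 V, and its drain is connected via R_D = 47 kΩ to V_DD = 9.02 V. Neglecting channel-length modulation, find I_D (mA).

V_GS = V_G = 1.46 V, so V_ov = 1.46 − 0.81 = 0.65 V.
k_n = μ_nC_ox · (W/L) = 2.192 mA/V².
Assume saturation: I_D = ½ k_n V_ov² = 0.5 × 2.192 × 0.65² = 0.463 mA, giving V_DS = V_DD − I_D R_D = 9.02 − 0.463 × 47 = -12.7 V.
But -12.7 V < V_ov = 0.65 V, so the device is actually in triode.
In triode I_D = k_n[V_ov V_DS − ½ V_DS²] and I_D = (V_DD − V_DS)/R_D. Equating: 51.5 V_DS² − 67.97 V_DS + 9.02 = 0, giving V_DS = 0.15 V (the root below V_ov).
I_D = (9.02 − 0.15) / 47 = 0.189 mA.

I_D = 0.189 mA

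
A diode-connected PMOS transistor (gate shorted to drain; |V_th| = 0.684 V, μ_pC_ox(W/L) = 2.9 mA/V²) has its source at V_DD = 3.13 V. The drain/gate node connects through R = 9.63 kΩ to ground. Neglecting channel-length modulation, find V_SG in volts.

With gate tied to drain, V_SG = V_SD ≥ V_SG − |V_th|, so the device is in saturation.
KCL at the drain: ½ k_p (V_SG − |V_th|)² = (V_DD − V_SG)/R.
Let x = V_SG − 0.684. Then 14 x² + x − 2.446 = 0, giving x = 0.384 V (positive root), so V_SG = 1.07 V.
I_D = (V_DD − V_SG)/R = (3.13 − 1.07) / 9.63 = 0.214 mA.

V_SG = 1.07 V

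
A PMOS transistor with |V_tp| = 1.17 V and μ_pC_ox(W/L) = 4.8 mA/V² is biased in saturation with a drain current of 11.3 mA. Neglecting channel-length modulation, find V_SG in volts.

In saturation I_D = ½ k_p (V_SG − |V_tp|)², so V_SG − |V_tp| = √(2 I_D / k_p) = √(2 × 11.3 / 4.8) = 2.17 V.
V_SG = 1.17 + 2.17 = 3.34 V.

V_SG = 3.34 V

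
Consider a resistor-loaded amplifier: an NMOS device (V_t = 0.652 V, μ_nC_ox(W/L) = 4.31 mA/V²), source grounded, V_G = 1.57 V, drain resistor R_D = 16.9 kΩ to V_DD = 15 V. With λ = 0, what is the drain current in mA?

I_D = 0.872 mA

V_GS = V_G = 1.57 V, so V_ov = 1.57 − 0.652 = 0.918 V.
Assume saturation: I_D = ½ k_n V_ov² = 0.5 × 4.31 × 0.918² = 1.82 mA, giving V_DS = V_DD − I_D R_D = 15 − 1.82 × 16.9 = -15.7 V.
But -15.7 V < V_ov = 0.918 V, so the device is actually in triode.
In triode I_D = k_n[V_ov V_DS − ½ V_DS²] and I_D = (V_DD − V_DS)/R_D. Equating: 36.4 V_DS² − 67.87 V_DS + 15 = 0, giving V_DS = 0.256 V (the root below V_ov).
I_D = (15 − 0.256) / 16.9 = 0.872 mA.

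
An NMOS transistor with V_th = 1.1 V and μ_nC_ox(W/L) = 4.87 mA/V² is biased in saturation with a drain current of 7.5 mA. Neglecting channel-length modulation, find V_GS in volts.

In saturation I_D = ½ k_n (V_GS − V_th)², so V_GS − V_th = √(2 I_D / k_n) = √(2 × 7.5 / 4.87) = 1.76 V.
V_GS = 1.1 + 1.76 = 2.86 V.

V_GS = 2.86 V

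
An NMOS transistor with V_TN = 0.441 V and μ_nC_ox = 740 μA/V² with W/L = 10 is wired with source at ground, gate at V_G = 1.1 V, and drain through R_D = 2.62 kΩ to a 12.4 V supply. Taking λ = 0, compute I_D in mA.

I_D = 1.61 mA

V_GS = V_G = 1.1 V, so V_ov = 1.1 − 0.441 = 0.659 V.
k_n = μ_nC_ox · (W/L) = 7.4 mA/V².
Assume saturation: I_D = ½ k_n V_ov² = 0.5 × 7.4 × 0.659² = 1.61 mA, giving V_DS = V_DD − I_D R_D = 12.4 − 1.61 × 2.62 = 8.19 V.
V_DS = 8.19 V ≥ V_ov = 0.659 V, confirming saturation.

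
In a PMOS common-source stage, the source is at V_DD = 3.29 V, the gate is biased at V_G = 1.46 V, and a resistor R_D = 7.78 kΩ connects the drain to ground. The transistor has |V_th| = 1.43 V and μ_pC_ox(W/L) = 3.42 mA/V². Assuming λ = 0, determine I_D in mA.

V_SG = V_DD − V_G = 3.29 − 1.46 = 1.83 V, so V_ov = 1.83 − 1.43 = 0.4 V.
Assume saturation: I_D = ½ k_p V_ov² = 0.5 × 3.42 × 0.4² = 0.274 mA, giving V_SD = V_DD − I_D R_D = 3.29 − 0.274 × 7.78 = 1.16 V.
V_SD = 1.16 V ≥ V_ov = 0.4 V, confirming saturation.

I_D = 0.274 mA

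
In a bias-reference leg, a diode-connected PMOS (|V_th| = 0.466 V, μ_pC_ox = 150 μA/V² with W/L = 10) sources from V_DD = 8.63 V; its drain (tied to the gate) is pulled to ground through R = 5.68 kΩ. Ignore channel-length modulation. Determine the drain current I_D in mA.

I_D = 1.21 mA

With gate tied to drain, V_SG = V_SD ≥ V_SG − |V_th|, so the device is in saturation.
k_p = μ_pC_ox · (W/L) = 1.5 mA/V².
KCL at the drain: ½ k_p (V_SG − |V_th|)² = (V_DD − V_SG)/R.
Let x = V_SG − 0.466. Then 4.26 x² + x − 8.164 = 0, giving x = 1.27 V (positive root), so V_SG = 1.74 V.
I_D = (V_DD − V_SG)/R = (8.63 − 1.74) / 5.68 = 1.21 mA.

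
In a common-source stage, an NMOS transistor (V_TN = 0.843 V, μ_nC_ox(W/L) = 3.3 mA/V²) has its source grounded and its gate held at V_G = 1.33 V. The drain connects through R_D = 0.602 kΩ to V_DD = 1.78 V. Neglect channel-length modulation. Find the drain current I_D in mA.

V_GS = V_G = 1.33 V, so V_ov = 1.33 − 0.843 = 0.487 V.
Assume saturation: I_D = ½ k_n V_ov² = 0.5 × 3.3 × 0.487² = 0.391 mA, giving V_DS = V_DD − I_D R_D = 1.78 − 0.391 × 0.602 = 1.54 V.
V_DS = 1.54 V ≥ V_ov = 0.487 V, confirming saturation.

I_D = 0.391 mA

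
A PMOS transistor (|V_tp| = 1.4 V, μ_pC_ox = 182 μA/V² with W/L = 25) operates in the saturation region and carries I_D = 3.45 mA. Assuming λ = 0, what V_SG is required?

V_SG = 2.63 V

k_p = μ_pC_ox · (W/L) = 4.55 mA/V².
In saturation I_D = ½ k_p (V_SG − |V_tp|)², so V_SG − |V_tp| = √(2 I_D / k_p) = √(2 × 3.45 / 4.55) = 1.23 V.
V_SG = 1.4 + 1.23 = 2.63 V.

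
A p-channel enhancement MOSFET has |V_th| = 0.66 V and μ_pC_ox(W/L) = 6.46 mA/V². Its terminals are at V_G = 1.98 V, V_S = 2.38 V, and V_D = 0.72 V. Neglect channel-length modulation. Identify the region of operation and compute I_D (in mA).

V_SG = V_S − V_G = 2.38 − 1.98 = 0.4 V; V_SD = V_S − V_D = 2.38 − 0.72 = 1.66 V.
V_SG = 0.4 V < |V_th| = 0.66 V, so the transistor is in cutoff.

Cutoff; I_D = 0 mA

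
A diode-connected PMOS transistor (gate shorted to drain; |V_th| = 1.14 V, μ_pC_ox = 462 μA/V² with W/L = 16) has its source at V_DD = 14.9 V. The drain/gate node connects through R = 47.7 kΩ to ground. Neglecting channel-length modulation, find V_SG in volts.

V_SG = 1.42 V

With gate tied to drain, V_SG = V_SD ≥ V_SG − |V_th|, so the device is in saturation.
k_p = μ_pC_ox · (W/L) = 7.392 mA/V².
KCL at the drain: ½ k_p (V_SG − |V_th|)² = (V_DD − V_SG)/R.
Let x = V_SG − 1.14. Then 176 x² + x − 13.76 = 0, giving x = 0.277 V (positive root), so V_SG = 1.42 V.
I_D = (V_DD − V_SG)/R = (14.9 − 1.42) / 47.7 = 0.283 mA.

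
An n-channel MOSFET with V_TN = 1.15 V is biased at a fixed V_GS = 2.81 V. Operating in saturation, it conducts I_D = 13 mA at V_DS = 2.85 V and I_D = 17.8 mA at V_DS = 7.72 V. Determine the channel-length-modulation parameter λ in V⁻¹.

With V_GS fixed, I_D ∝ (1 + λ V_DS) in saturation, so I_D2/I_D1 = (1 + λ V_DS2)/(1 + λ V_DS1).
17.8/13 = 1.369 = (1 + 7.72 λ)/(1 + 2.85 λ).
Solving: λ (I_D1 V_DS2 − I_D2 V_DS1) = I_D2 − I_D1, so λ = (17.8 − 13) / (13 × 7.72 − 17.8 × 2.85) = 4.8 / 49.6 = 0.0967 V⁻¹.

λ = 0.0967 V⁻¹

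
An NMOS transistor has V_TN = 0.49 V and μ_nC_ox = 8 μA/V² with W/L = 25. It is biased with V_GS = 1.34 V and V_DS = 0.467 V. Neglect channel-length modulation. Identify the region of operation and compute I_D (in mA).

Triode; I_D = 0.0576 mA

k_n = μ_nC_ox · (W/L) = 0.2 mA/V².
V_ov = V_GS − V_TN = 1.34 − 0.49 = 0.85 V.
Since V_DS = 0.467 V < V_ov = 0.85 V, the device is in the triode region.
I_D = k_n [V_ov · V_DS − ½ V_DS²] = 0.2 × [0.85 × 0.467 − 0.5 × 0.467²] = 0.0576 mA.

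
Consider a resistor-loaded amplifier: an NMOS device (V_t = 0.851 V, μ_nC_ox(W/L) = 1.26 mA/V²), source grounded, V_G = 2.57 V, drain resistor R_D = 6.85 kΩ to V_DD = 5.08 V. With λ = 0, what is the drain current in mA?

V_GS = V_G = 2.57 V, so V_ov = 2.57 − 0.851 = 1.72 V.
Assume saturation: I_D = ½ k_n V_ov² = 0.5 × 1.26 × 1.72² = 1.86 mA, giving V_DS = V_DD − I_D R_D = 5.08 − 1.86 × 6.85 = -7.67 V.
But -7.67 V < V_ov = 1.72 V, so the device is actually in triode.
In triode I_D = k_n[V_ov V_DS − ½ V_DS²] and I_D = (V_DD − V_DS)/R_D. Equating: 4.32 V_DS² − 15.84 V_DS + 5.08 = 0, giving V_DS = 0.355 V (the root below V_ov).
I_D = (5.08 − 0.355) / 6.85 = 0.69 mA.

I_D = 0.690 mA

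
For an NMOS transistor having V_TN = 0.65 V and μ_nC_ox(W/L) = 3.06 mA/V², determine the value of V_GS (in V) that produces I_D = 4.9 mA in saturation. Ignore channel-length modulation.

V_GS = 2.44 V

In saturation I_D = ½ k_n (V_GS − V_TN)², so V_GS − V_TN = √(2 I_D / k_n) = √(2 × 4.9 / 3.06) = 1.79 V.
V_GS = 0.65 + 1.79 = 2.44 V.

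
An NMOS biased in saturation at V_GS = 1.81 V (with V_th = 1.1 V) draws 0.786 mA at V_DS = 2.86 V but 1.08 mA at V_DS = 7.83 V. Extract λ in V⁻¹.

λ = 0.0959 V⁻¹

With V_GS fixed, I_D ∝ (1 + λ V_DS) in saturation, so I_D2/I_D1 = (1 + λ V_DS2)/(1 + λ V_DS1).
1.08/0.786 = 1.374 = (1 + 7.83 λ)/(1 + 2.86 λ).
Solving: λ (I_D1 V_DS2 − I_D2 V_DS1) = I_D2 − I_D1, so λ = (1.08 − 0.786) / (0.786 × 7.83 − 1.08 × 2.86) = 0.294 / 3.07 = 0.0959 V⁻¹.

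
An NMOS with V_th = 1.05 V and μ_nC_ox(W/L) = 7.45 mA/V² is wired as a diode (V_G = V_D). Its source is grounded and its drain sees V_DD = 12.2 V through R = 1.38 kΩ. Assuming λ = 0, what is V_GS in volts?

V_GS = 2.43 V

With gate tied to drain, V_GS = V_DS ≥ V_GS − V_th, so the device is in saturation.
KCL at the drain: ½ k_n (V_GS − V_th)² = (V_DD − V_GS)/R.
Let x = V_GS − 1.05. Then 5.14 x² + x − 11.15 = 0, giving x = 1.38 V (positive root), so V_GS = 2.43 V.
I_D = (V_DD − V_GS)/R = (12.2 − 2.43) / 1.38 = 7.08 mA.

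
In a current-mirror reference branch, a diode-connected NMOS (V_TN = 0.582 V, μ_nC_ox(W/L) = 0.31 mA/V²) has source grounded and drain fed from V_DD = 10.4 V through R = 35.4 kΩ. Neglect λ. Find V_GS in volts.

V_GS = 1.83 V

With gate tied to drain, V_GS = V_DS ≥ V_GS − V_TN, so the device is in saturation.
KCL at the drain: ½ k_n (V_GS − V_TN)² = (V_DD − V_GS)/R.
Let x = V_GS − 0.582. Then 5.49 x² + x − 9.818 = 0, giving x = 1.25 V (positive root), so V_GS = 1.83 V.
I_D = (V_DD − V_GS)/R = (10.4 − 1.83) / 35.4 = 0.242 mA.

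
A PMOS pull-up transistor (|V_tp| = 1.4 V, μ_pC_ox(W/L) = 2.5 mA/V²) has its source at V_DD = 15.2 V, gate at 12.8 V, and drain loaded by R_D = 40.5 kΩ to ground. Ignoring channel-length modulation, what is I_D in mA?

I_D = 0.371 mA

V_SG = V_DD − V_G = 15.2 − 12.8 = 2.4 V, so V_ov = 2.4 − 1.4 = 1 V.
Assume saturation: I_D = ½ k_p V_ov² = 0.5 × 2.5 × 1² = 1.25 mA, giving V_SD = V_DD − I_D R_D = 15.2 − 1.25 × 40.5 = -35.4 V.
But -35.4 V < V_ov = 1 V, so the device is actually in triode.
In triode I_D = k_p[V_ov V_SD − ½ V_SD²] and I_D = (V_DD − V_SD)/R_D. Equating: 50.6 V_SD² − 102.2 V_SD + 15.2 = 0, giving V_SD = 0.162 V (the root below V_ov).
I_D = (15.2 − 0.162) / 40.5 = 0.371 mA.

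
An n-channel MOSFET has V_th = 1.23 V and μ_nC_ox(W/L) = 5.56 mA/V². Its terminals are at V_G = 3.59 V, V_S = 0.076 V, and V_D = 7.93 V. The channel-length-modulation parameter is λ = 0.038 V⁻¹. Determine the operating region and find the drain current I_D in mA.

Saturation; I_D = 18.8 mA

V_GS = V_G − V_S = 3.59 − 0.076 = 3.51 V; V_DS = V_D − V_S = 7.93 − 0.076 = 7.85 V.
V_ov = V_GS − V_th = 3.51 − 1.23 = 2.28 V.
Since V_DS = 7.85 V ≥ V_ov = 2.28 V, the device is in saturation.
I_D = ½ k_n V_ov² (1 + λ V_DS) = 0.5 × 5.56 × 2.28² × (1 + 0.038 × 7.85) = 18.8 mA.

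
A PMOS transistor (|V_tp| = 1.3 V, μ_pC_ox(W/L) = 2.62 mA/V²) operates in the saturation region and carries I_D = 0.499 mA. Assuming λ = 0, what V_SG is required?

V_SG = 1.92 V

In saturation I_D = ½ k_p (V_SG − |V_tp|)², so V_SG − |V_tp| = √(2 I_D / k_p) = √(2 × 0.499 / 2.62) = 0.617 V.
V_SG = 1.3 + 0.617 = 1.92 V.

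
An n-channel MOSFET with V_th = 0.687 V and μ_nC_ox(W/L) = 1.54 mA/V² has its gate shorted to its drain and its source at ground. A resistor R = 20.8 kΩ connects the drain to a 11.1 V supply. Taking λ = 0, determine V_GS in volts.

V_GS = 1.46 V

With gate tied to drain, V_GS = V_DS ≥ V_GS − V_th, so the device is in saturation.
KCL at the drain: ½ k_n (V_GS − V_th)² = (V_DD − V_GS)/R.
Let x = V_GS − 0.687. Then 16 x² + x − 10.41 = 0, giving x = 0.776 V (positive root), so V_GS = 1.46 V.
I_D = (V_DD − V_GS)/R = (11.1 − 1.46) / 20.8 = 0.463 mA.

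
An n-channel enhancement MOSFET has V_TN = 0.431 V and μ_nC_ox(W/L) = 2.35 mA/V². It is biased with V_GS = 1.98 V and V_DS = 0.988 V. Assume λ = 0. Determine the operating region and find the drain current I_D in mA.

Triode; I_D = 2.45 mA

V_ov = V_GS − V_TN = 1.98 − 0.431 = 1.55 V.
Since V_DS = 0.988 V < V_ov = 1.55 V, the device is in the triode region.
I_D = k_n [V_ov · V_DS − ½ V_DS²] = 2.35 × [1.55 × 0.988 − 0.5 × 0.988²] = 2.45 mA.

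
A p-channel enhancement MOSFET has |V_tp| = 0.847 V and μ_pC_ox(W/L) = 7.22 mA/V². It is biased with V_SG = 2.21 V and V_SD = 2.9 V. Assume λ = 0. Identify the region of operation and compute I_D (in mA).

Saturation; I_D = 6.71 mA

V_ov = V_SG − |V_tp| = 2.21 − 0.847 = 1.36 V.
Since V_SD = 2.9 V ≥ V_ov = 1.36 V, the device is in saturation.
I_D = ½ k_p V_ov² = 0.5 × 7.22 × 1.36² = 6.71 mA.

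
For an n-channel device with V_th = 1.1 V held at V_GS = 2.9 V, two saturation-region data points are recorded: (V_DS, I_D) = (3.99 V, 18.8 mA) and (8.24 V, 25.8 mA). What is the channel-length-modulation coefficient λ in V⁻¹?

With V_GS fixed, I_D ∝ (1 + λ V_DS) in saturation, so I_D2/I_D1 = (1 + λ V_DS2)/(1 + λ V_DS1).
25.8/18.8 = 1.372 = (1 + 8.24 λ)/(1 + 3.99 λ).
Solving: λ (I_D1 V_DS2 − I_D2 V_DS1) = I_D2 − I_D1, so λ = (25.8 − 18.8) / (18.8 × 8.24 − 25.8 × 3.99) = 7 / 52 = 0.135 V⁻¹.

λ = 0.135 V⁻¹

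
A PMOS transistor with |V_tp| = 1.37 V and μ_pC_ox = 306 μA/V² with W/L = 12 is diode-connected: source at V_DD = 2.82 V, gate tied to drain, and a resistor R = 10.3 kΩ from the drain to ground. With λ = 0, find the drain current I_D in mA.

I_D = 0.116 mA

With gate tied to drain, V_SG = V_SD ≥ V_SG − |V_tp|, so the device is in saturation.
k_p = μ_pC_ox · (W/L) = 3.672 mA/V².
KCL at the drain: ½ k_p (V_SG − |V_tp|)² = (V_DD − V_SG)/R.
Let x = V_SG − 1.37. Then 18.9 x² + x − 1.45 = 0, giving x = 0.252 V (positive root), so V_SG = 1.62 V.
I_D = (V_DD − V_SG)/R = (2.82 − 1.62) / 10.3 = 0.116 mA.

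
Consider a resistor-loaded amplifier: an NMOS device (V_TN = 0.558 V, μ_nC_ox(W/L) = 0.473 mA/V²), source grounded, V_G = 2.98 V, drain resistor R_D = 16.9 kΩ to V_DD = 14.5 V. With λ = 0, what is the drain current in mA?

I_D = 0.807 mA

V_GS = V_G = 2.98 V, so V_ov = 2.98 − 0.558 = 2.42 V.
Assume saturation: I_D = ½ k_n V_ov² = 0.5 × 0.473 × 2.42² = 1.39 mA, giving V_DS = V_DD − I_D R_D = 14.5 − 1.39 × 16.9 = -8.95 V.
But -8.95 V < V_ov = 2.42 V, so the device is actually in triode.
In triode I_D = k_n[V_ov V_DS − ½ V_DS²] and I_D = (V_DD − V_DS)/R_D. Equating: 4 V_DS² − 20.36 V_DS + 14.5 = 0, giving V_DS = 0.856 V (the root below V_ov).
I_D = (14.5 − 0.856) / 16.9 = 0.807 mA.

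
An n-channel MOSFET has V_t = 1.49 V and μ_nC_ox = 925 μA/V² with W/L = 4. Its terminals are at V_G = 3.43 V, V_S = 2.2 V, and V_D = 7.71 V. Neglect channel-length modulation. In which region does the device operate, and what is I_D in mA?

V_GS = V_G − V_S = 3.43 − 2.2 = 1.23 V; V_DS = V_D − V_S = 7.71 − 2.2 = 5.51 V.
V_GS = 1.23 V < V_t = 1.49 V, so the transistor is in cutoff.

Cutoff; I_D = 0 mA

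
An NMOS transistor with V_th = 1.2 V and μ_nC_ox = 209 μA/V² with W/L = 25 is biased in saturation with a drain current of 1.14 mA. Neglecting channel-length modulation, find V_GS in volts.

k_n = μ_nC_ox · (W/L) = 5.225 mA/V².
In saturation I_D = ½ k_n (V_GS − V_th)², so V_GS − V_th = √(2 I_D / k_n) = √(2 × 1.14 / 5.225) = 0.661 V.
V_GS = 1.2 + 0.661 = 1.86 V.

V_GS = 1.86 V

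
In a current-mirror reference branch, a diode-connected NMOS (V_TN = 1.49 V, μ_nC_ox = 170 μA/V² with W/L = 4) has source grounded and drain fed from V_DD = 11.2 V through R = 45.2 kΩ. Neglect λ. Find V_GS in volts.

With gate tied to drain, V_GS = V_DS ≥ V_GS − V_TN, so the device is in saturation.
k_n = μ_nC_ox · (W/L) = 0.68 mA/V².
KCL at the drain: ½ k_n (V_GS − V_TN)² = (V_DD − V_GS)/R.
Let x = V_GS − 1.49. Then 15.4 x² + x − 9.71 = 0, giving x = 0.763 V (positive root), so V_GS = 2.25 V.
I_D = (V_DD − V_GS)/R = (11.2 − 2.25) / 45.2 = 0.198 mA.

V_GS = 2.25 V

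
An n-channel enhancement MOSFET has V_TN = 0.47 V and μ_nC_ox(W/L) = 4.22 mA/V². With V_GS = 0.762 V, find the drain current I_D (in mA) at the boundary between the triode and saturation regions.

At the boundary V_DS = V_ov = V_GS − V_TN = 0.762 − 0.47 = 0.292 V.
I_D = ½ k_n V_ov² = 0.5 × 4.22 × 0.292² = 0.18 mA.

I_D = 0.180 mA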